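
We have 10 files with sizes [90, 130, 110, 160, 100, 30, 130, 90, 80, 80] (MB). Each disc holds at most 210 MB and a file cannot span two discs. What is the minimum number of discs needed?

Total = 160 + 130 + 130 + 110 + 100 + 90 + 90 + 80 + 80 + 30 = 1000 MB.
Lower bound: ⌈1000/210⌉ = 5 discs.
A packing using 5 discs:
  disc 1: 160 + 30 = 190
  disc 2: 130 + 80 = 210
  disc 3: 130 + 80 = 210
  disc 4: 110 + 100 = 210
  disc 5: 90 + 90 = 180
This matches the lower bound, so 5 is optimal.

5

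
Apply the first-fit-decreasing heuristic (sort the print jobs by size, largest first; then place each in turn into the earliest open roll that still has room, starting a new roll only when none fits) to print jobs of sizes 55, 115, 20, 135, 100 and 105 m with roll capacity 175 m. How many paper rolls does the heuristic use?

4

Sorted descending: 135, 115, 105, 100, 55, 20.
  135 → roll 1 (new)  [load 135/175]
  115 → roll 2 (new)  [load 115/175]
  105 → roll 3 (new)  [load 105/175]
  100 → roll 4 (new)  [load 100/175]
  55 → roll 2  [load 170/175]
  20 → roll 1  [load 155/175]
4 paper rolls opened.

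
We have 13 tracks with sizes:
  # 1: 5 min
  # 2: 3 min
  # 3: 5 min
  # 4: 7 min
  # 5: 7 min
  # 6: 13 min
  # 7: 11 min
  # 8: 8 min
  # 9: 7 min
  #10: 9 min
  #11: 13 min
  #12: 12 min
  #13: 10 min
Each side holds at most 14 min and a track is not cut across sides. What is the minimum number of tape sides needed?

9

Total = 13 + 13 + 12 + 11 + 10 + 9 + 8 + 7 + 7 + 7 + 5 + 5 + 3 = 110 min.
Lower bound: ⌈110/14⌉ = 8 tape sides.
A packing using 9 tape sides:
  side 1: 13 = 13
  side 2: 13 = 13
  side 3: 12 = 12
  side 4: 11 + 3 = 14
  side 5: 10 = 10
  side 6: 9 + 5 = 14
  side 7: 8 + 5 = 13
  side 8: 7 + 7 = 14
  side 9: 7 = 7
No arrangement into 8 tape sides stays within capacity, so 9 is optimal.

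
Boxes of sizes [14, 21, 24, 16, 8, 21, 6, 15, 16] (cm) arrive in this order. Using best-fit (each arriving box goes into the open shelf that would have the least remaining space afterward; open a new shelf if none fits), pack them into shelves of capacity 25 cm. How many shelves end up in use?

7

  14 → shelf 1 (new)  [load 14/25]
  21 → shelf 2 (new)  [load 21/25]
  24 → shelf 3 (new)  [load 24/25]
  16 → shelf 4 (new)  [load 16/25]
  8 → shelf 4  [load 24/25]
  21 → shelf 5 (new)  [load 21/25]
  6 → shelf 1  [load 20/25]
  15 → shelf 6 (new)  [load 15/25]
  16 → shelf 7 (new)  [load 16/25]
7 shelves opened.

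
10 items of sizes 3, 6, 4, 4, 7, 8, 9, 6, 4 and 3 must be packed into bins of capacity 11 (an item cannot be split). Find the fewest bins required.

Total = 9 + 8 + 7 + 6 + 6 + 4 + 4 + 4 + 3 + 3 = 54.
Lower bound: ⌈54/11⌉ = 5 bins.
A packing using 6 bins:
  bin 1: 9 = 9
  bin 2: 8 + 3 = 11
  bin 3: 7 + 4 = 11
  bin 4: 6 + 4 = 10
  bin 5: 6 + 4 = 10
  bin 6: 3 = 3
No arrangement into 5 bins stays within capacity, so 6 is optimal.

6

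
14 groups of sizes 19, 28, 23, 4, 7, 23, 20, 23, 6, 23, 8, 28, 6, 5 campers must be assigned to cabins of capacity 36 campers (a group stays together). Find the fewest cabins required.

Total = 28 + 28 + 23 + 23 + 23 + 23 + 20 + 19 + 8 + 7 + 6 + 6 + 5 + 4 = 223 campers.
Lower bound: ⌈223/36⌉ = 7 cabins.
Also, 8 groups each exceed 18 campers, and no two of those can share a cabin, so at least 8 cabins are needed.
A packing using 8 cabins:
  cabin 1: 28 + 8 = 36
  cabin 2: 28 + 7 = 35
  cabin 3: 23 + 6 + 6 = 35
  cabin 4: 23 + 5 + 4 = 32
  cabin 5: 23 = 23
  cabin 6: 23 = 23
  cabin 7: 20 = 20
  cabin 8: 19 = 19
This matches the lower bound, so 8 is optimal.

8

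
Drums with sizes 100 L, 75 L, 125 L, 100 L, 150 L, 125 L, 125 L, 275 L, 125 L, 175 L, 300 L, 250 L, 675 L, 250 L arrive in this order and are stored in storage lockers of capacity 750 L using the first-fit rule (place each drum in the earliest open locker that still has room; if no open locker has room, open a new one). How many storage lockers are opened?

  100 → locker 1 (new)  [load 100/750]
  75 → locker 1  [load 175/750]
  125 → locker 1  [load 300/750]
  100 → locker 1  [load 400/750]
  150 → locker 1  [load 550/750]
  125 → locker 1  [load 675/750]
  125 → locker 2 (new)  [load 125/750]
  275 → locker 2  [load 400/750]
  125 → locker 2  [load 525/750]
  175 → locker 2  [load 700/750]
  300 → locker 3 (new)  [load 300/750]
  250 → locker 3  [load 550/750]
  675 → locker 4 (new)  [load 675/750]
  250 → locker 5 (new)  [load 250/750]
5 storage lockers opened.

5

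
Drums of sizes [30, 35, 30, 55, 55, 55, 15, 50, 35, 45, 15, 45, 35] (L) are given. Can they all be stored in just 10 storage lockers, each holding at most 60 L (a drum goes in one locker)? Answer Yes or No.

A valid assignment using 10 storage lockers:
  locker 1: 55 = 55
  locker 2: 55 = 55
  locker 3: 55 = 55
  locker 4: 50 = 50
  locker 5: 45 + 15 = 60
  locker 6: 45 + 15 = 60
  locker 7: 35 = 35
  locker 8: 35 = 35
  locker 9: 35 = 35
  locker 10: 30 + 30 = 60
Every load is within 60 L, so 10 storage lockers suffice.

Yes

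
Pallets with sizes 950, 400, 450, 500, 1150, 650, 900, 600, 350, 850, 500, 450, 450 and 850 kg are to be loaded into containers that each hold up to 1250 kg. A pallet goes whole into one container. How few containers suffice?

9

Total = 1150 + 950 + 900 + 850 + 850 + 650 + 600 + 500 + 500 + 450 + 450 + 450 + 400 + 350 = 9050 kg.
Lower bound: ⌈9050/1250⌉ = 8 containers.
A packing using 9 containers:
  container 1: 1150 = 1150
  container 2: 950 = 950
  container 3: 900 + 350 = 1250
  container 4: 850 + 400 = 1250
  container 5: 850 = 850
  container 6: 650 + 600 = 1250
  container 7: 500 + 500 = 1000
  container 8: 450 + 450 = 900
  container 9: 450 = 450
No arrangement into 8 containers stays within capacity, so 9 is optimal.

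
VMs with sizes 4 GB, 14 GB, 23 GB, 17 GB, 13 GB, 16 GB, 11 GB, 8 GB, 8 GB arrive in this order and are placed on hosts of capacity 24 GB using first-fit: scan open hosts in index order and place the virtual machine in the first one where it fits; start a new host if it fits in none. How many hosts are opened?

  4 → host 1 (new)  [load 4/24]
  14 → host 1  [load 18/24]
  23 → host 2 (new)  [load 23/24]
  17 → host 3 (new)  [load 17/24]
  13 → host 4 (new)  [load 13/24]
  16 → host 5 (new)  [load 16/24]
  11 → host 4  [load 24/24]
  8 → host 5  [load 24/24]
  8 → host 6 (new)  [load 8/24]
6 hosts opened.

6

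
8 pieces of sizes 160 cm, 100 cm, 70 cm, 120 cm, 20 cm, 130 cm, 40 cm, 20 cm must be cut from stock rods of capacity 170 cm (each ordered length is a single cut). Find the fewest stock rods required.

Total = 160 + 130 + 120 + 100 + 70 + 40 + 20 + 20 = 660 cm.
Lower bound: ⌈660/170⌉ = 4 stock rods.
A packing using 4 stock rods:
  stock rod 1: 160 = 160
  stock rod 2: 130 + 40 = 170
  stock rod 3: 120 + 20 + 20 = 160
  stock rod 4: 100 + 70 = 170
This matches the lower bound, so 4 is optimal.

4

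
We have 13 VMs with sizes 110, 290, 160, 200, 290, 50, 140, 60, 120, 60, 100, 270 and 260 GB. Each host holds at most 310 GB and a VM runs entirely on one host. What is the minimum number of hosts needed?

Total = 290 + 290 + 270 + 260 + 200 + 160 + 140 + 120 + 110 + 100 + 60 + 60 + 50 = 2110 GB.
Lower bound: ⌈2110/310⌉ = 7 hosts.
A packing using 8 hosts:
  host 1: 290 = 290
  host 2: 290 = 290
  host 3: 270 = 270
  host 4: 260 + 50 = 310
  host 5: 200 + 110 = 310
  host 6: 160 + 140 = 300
  host 7: 120 + 100 + 60 = 280
  host 8: 60 = 60
No arrangement into 7 hosts stays within capacity, so 8 is optimal.

8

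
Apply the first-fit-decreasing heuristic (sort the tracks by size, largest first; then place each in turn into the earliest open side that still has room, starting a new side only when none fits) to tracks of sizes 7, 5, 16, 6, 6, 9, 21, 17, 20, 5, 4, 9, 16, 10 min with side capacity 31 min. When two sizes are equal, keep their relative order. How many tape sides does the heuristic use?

5

Sorted descending: 21, 20, 17, 16, 16, 10, 9, 9, 7, 6, 6, 5, 5, 4.
  21 → side 1 (new)  [load 21/31]
  20 → side 2 (new)  [load 20/31]
  17 → side 3 (new)  [load 17/31]
  16 → side 4 (new)  [load 16/31]
  16 → side 5 (new)  [load 16/31]
  10 → side 1  [load 31/31]
  9 → side 2  [load 29/31]
  9 → side 3  [load 26/31]
  7 → side 4  [load 23/31]
  6 → side 4  [load 29/31]
  6 → side 5  [load 22/31]
  5 → side 3  [load 31/31]
  5 → side 5  [load 27/31]
  4 → side 5  [load 31/31]
5 tape sides opened.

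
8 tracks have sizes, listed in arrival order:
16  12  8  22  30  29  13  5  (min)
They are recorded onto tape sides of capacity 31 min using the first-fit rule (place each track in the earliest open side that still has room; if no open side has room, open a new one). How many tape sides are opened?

5

  16 → side 1 (new)  [load 16/31]
  12 → side 1  [load 28/31]
  8 → side 2 (new)  [load 8/31]
  22 → side 2  [load 30/31]
  30 → side 3 (new)  [load 30/31]
  29 → side 4 (new)  [load 29/31]
  13 → side 5 (new)  [load 13/31]
  5 → side 5  [load 18/31]
5 tape sides opened.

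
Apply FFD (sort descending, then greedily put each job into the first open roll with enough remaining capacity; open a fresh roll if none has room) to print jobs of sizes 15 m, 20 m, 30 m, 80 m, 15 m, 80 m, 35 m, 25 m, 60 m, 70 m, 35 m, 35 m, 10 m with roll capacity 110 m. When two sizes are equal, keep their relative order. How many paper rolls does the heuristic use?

Sorted descending: 80, 80, 70, 60, 35, 35, 35, 30, 25, 20, 15, 15, 10.
  80 → roll 1 (new)  [load 80/110]
  80 → roll 2 (new)  [load 80/110]
  70 → roll 3 (new)  [load 70/110]
  60 → roll 4 (new)  [load 60/110]
  35 → roll 3  [load 105/110]
  35 → roll 4  [load 95/110]
  35 → roll 5 (new)  [load 35/110]
  30 → roll 1  [load 110/110]
  25 → roll 2  [load 105/110]
  20 → roll 5  [load 55/110]
  15 → roll 4  [load 110/110]
  15 → roll 5  [load 70/110]
  10 → roll 5  [load 80/110]
5 paper rolls opened.

5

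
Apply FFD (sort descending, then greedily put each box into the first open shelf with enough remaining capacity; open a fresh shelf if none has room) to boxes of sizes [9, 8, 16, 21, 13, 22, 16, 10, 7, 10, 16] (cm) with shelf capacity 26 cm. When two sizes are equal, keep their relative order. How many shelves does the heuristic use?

Sorted descending: 22, 21, 16, 16, 16, 13, 10, 10, 9, 8, 7.
  22 → shelf 1 (new)  [load 22/26]
  21 → shelf 2 (new)  [load 21/26]
  16 → shelf 3 (new)  [load 16/26]
  16 → shelf 4 (new)  [load 16/26]
  16 → shelf 5 (new)  [load 16/26]
  13 → shelf 6 (new)  [load 13/26]
  10 → shelf 3  [load 26/26]
  10 → shelf 4  [load 26/26]
  9 → shelf 5  [load 25/26]
  8 → shelf 6  [load 21/26]
  7 → shelf 7 (new)  [load 7/26]
7 shelves opened.

7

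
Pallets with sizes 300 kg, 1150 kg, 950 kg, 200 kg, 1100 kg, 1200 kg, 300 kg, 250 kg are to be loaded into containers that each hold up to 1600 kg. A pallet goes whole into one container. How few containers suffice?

4

Total = 1200 + 1150 + 1100 + 950 + 300 + 300 + 250 + 200 = 5450 kg.
Lower bound: ⌈5450/1600⌉ = 4 containers.
A packing using 4 containers:
  container 1: 1200 + 300 = 1500
  container 2: 1150 + 300 = 1450
  container 3: 1100 + 250 + 200 = 1550
  container 4: 950 = 950
This matches the lower bound, so 4 is optimal.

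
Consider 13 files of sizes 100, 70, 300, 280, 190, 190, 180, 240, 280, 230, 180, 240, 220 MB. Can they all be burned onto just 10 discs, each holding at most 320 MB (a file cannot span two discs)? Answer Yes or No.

No

Total = 2700 MB; ⌈2700/320⌉ = 9.
11 files each exceed half the capacity and cannot share a disc, forcing at least 11 discs.
At least 11 discs are required, but only 10 are allowed.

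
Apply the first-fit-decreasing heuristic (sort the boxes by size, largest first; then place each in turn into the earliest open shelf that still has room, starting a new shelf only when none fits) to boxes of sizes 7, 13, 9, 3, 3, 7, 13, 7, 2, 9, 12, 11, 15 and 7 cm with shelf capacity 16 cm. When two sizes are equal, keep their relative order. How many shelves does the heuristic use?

Sorted descending: 15, 13, 13, 12, 11, 9, 9, 7, 7, 7, 7, 3, 3, 2.
  15 → shelf 1 (new)  [load 15/16]
  13 → shelf 2 (new)  [load 13/16]
  13 → shelf 3 (new)  [load 13/16]
  12 → shelf 4 (new)  [load 12/16]
  11 → shelf 5 (new)  [load 11/16]
  9 → shelf 6 (new)  [load 9/16]
  9 → shelf 7 (new)  [load 9/16]
  7 → shelf 6  [load 16/16]
  7 → shelf 7  [load 16/16]
  7 → shelf 8 (new)  [load 7/16]
  7 → shelf 8  [load 14/16]
  3 → shelf 2  [load 16/16]
  3 → shelf 3  [load 16/16]
  2 → shelf 4  [load 14/16]
8 shelves opened.

8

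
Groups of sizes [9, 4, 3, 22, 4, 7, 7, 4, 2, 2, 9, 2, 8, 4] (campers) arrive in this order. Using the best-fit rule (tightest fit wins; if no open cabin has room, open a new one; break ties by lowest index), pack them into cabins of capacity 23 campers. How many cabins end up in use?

  9 → cabin 1 (new)  [load 9/23]
  4 → cabin 1  [load 13/23]
  3 → cabin 1  [load 16/23]
  22 → cabin 2 (new)  [load 22/23]
  4 → cabin 1  [load 20/23]
  7 → cabin 3 (new)  [load 7/23]
  7 → cabin 3  [load 14/23]
  4 → cabin 3  [load 18/23]
  2 → cabin 1  [load 22/23]
  2 → cabin 3  [load 20/23]
  9 → cabin 4 (new)  [load 9/23]
  2 → cabin 3  [load 22/23]
  8 → cabin 4  [load 17/23]
  4 → cabin 4  [load 21/23]
4 cabins opened.

4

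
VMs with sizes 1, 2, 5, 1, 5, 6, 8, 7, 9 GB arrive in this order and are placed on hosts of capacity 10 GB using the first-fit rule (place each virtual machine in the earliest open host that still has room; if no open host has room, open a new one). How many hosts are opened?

6

  1 → host 1 (new)  [load 1/10]
  2 → host 1  [load 3/10]
  5 → host 1  [load 8/10]
  1 → host 1  [load 9/10]
  5 → host 2 (new)  [load 5/10]
  6 → host 3 (new)  [load 6/10]
  8 → host 4 (new)  [load 8/10]
  7 → host 5 (new)  [load 7/10]
  9 → host 6 (new)  [load 9/10]
6 hosts opened.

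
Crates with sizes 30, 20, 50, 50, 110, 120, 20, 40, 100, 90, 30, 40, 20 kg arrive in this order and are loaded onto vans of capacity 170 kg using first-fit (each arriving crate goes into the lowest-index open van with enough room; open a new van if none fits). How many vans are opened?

  30 → van 1 (new)  [load 30/170]
  20 → van 1  [load 50/170]
  50 → van 1  [load 100/170]
  50 → van 1  [load 150/170]
  110 → van 2 (new)  [load 110/170]
  120 → van 3 (new)  [load 120/170]
  20 → van 1  [load 170/170]
  40 → van 2  [load 150/170]
  100 → van 4 (new)  [load 100/170]
  90 → van 5 (new)  [load 90/170]
  30 → van 3  [load 150/170]
  40 → van 4  [load 140/170]
  20 → van 2  [load 170/170]
5 vans opened.

5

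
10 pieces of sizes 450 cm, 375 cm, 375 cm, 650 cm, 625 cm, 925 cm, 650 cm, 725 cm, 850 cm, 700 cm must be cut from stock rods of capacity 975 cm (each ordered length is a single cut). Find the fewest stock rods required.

9

Total = 925 + 850 + 725 + 700 + 650 + 650 + 625 + 450 + 375 + 375 = 6325 cm.
Lower bound: ⌈6325/975⌉ = 7 stock rods.
A packing using 9 stock rods:
  stock rod 1: 925 = 925
  stock rod 2: 850 = 850
  stock rod 3: 725 = 725
  stock rod 4: 700 = 700
  stock rod 5: 650 = 650
  stock rod 6: 650 = 650
  stock rod 7: 625 = 625
  stock rod 8: 450 + 375 = 825
  stock rod 9: 375 = 375
No arrangement into 8 stock rods stays within capacity, so 9 is optimal.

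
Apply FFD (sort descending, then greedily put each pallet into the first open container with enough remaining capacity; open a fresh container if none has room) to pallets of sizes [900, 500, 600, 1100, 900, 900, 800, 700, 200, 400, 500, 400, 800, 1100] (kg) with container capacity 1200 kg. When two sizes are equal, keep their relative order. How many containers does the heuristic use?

9

Sorted descending: 1100, 1100, 900, 900, 900, 800, 800, 700, 600, 500, 500, 400, 400, 200.
  1100 → container 1 (new)  [load 1100/1200]
  1100 → container 2 (new)  [load 1100/1200]
  900 → container 3 (new)  [load 900/1200]
  900 → container 4 (new)  [load 900/1200]
  900 → container 5 (new)  [load 900/1200]
  800 → container 6 (new)  [load 800/1200]
  800 → container 7 (new)  [load 800/1200]
  700 → container 8 (new)  [load 700/1200]
  600 → container 9 (new)  [load 600/1200]
  500 → container 8  [load 1200/1200]
  500 → container 9  [load 1100/1200]
  400 → container 6  [load 1200/1200]
  400 → container 7  [load 1200/1200]
  200 → container 3  [load 1100/1200]
9 containers opened.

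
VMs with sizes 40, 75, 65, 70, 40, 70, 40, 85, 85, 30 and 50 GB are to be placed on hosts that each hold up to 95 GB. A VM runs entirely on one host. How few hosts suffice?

Total = 85 + 85 + 75 + 70 + 70 + 65 + 50 + 40 + 40 + 40 + 30 = 650 GB.
Lower bound: ⌈650/95⌉ = 7 hosts.
A packing using 8 hosts:
  host 1: 85 = 85
  host 2: 85 = 85
  host 3: 75 = 75
  host 4: 70 = 70
  host 5: 70 = 70
  host 6: 65 + 30 = 95
  host 7: 50 + 40 = 90
  host 8: 40 + 40 = 80
No arrangement into 7 hosts stays within capacity, so 8 is optimal.

8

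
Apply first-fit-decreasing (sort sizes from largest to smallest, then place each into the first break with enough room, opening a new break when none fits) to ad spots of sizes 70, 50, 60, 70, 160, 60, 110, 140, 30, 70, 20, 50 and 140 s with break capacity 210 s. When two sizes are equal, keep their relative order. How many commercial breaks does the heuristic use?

5

Sorted descending: 160, 140, 140, 110, 70, 70, 70, 60, 60, 50, 50, 30, 20.
  160 → break 1 (new)  [load 160/210]
  140 → break 2 (new)  [load 140/210]
  140 → break 3 (new)  [load 140/210]
  110 → break 4 (new)  [load 110/210]
  70 → break 2  [load 210/210]
  70 → break 3  [load 210/210]
  70 → break 4  [load 180/210]
  60 → break 5 (new)  [load 60/210]
  60 → break 5  [load 120/210]
  50 → break 1  [load 210/210]
  50 → break 5  [load 170/210]
  30 → break 4  [load 210/210]
  20 → break 5  [load 190/210]
5 commercial breaks opened.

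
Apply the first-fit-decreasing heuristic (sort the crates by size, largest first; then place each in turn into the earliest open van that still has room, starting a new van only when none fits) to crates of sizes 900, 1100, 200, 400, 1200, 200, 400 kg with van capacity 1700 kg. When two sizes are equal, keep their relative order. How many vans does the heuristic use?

Sorted descending: 1200, 1100, 900, 400, 400, 200, 200.
  1200 → van 1 (new)  [load 1200/1700]
  1100 → van 2 (new)  [load 1100/1700]
  900 → van 3 (new)  [load 900/1700]
  400 → van 1  [load 1600/1700]
  400 → van 2  [load 1500/1700]
  200 → van 2  [load 1700/1700]
  200 → van 3  [load 1100/1700]
3 vans opened.

3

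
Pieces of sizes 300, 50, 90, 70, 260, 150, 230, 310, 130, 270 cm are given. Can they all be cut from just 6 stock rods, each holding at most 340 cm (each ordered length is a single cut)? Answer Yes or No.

Yes

A valid assignment using 6 stock rods:
  stock rod 1: 310 = 310
  stock rod 2: 300 = 300
  stock rod 3: 270 + 70 = 340
  stock rod 4: 260 + 50 = 310
  stock rod 5: 230 + 90 = 320
  stock rod 6: 150 + 130 = 280
Every load is within 340 cm, so 6 stock rods suffice.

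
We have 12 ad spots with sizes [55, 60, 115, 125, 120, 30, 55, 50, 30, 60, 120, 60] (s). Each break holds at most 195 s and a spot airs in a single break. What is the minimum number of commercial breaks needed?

5

Total = 125 + 120 + 120 + 115 + 60 + 60 + 60 + 55 + 55 + 50 + 30 + 30 = 880 s.
Lower bound: ⌈880/195⌉ = 5 commercial breaks.
A packing using 5 commercial breaks:
  break 1: 125 + 60 = 185
  break 2: 120 + 60 = 180
  break 3: 120 + 60 = 180
  break 4: 115 + 55 = 170
  break 5: 55 + 50 + 30 + 30 = 165
This matches the lower bound, so 5 is optimal.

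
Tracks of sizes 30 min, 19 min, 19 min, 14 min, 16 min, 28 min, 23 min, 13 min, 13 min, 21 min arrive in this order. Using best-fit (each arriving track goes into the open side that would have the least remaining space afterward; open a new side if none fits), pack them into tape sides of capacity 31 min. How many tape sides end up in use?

  30 → side 1 (new)  [load 30/31]
  19 → side 2 (new)  [load 19/31]
  19 → side 3 (new)  [load 19/31]
  14 → side 4 (new)  [load 14/31]
  16 → side 4  [load 30/31]
  28 → side 5 (new)  [load 28/31]
  23 → side 6 (new)  [load 23/31]
  13 → side 7 (new)  [load 13/31]
  13 → side 7  [load 26/31]
  21 → side 8 (new)  [load 21/31]
8 tape sides opened.

8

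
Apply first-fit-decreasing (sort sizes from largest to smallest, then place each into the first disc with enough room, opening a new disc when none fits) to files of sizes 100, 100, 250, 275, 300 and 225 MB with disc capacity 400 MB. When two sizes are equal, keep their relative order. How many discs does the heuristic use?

4

Sorted descending: 300, 275, 250, 225, 100, 100.
  300 → disc 1 (new)  [load 300/400]
  275 → disc 2 (new)  [load 275/400]
  250 → disc 3 (new)  [load 250/400]
  225 → disc 4 (new)  [load 225/400]
  100 → disc 1  [load 400/400]
  100 → disc 2  [load 375/400]
4 discs opened.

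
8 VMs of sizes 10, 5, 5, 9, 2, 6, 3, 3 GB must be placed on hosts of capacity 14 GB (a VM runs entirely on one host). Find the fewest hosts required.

Total = 10 + 9 + 6 + 5 + 5 + 3 + 3 + 2 = 43 GB.
Lower bound: ⌈43/14⌉ = 4 hosts.
A packing using 4 hosts:
  host 1: 10 + 3 = 13
  host 2: 9 + 5 = 14
  host 3: 6 + 5 + 3 = 14
  host 4: 2 = 2
This matches the lower bound, so 4 is optimal.

4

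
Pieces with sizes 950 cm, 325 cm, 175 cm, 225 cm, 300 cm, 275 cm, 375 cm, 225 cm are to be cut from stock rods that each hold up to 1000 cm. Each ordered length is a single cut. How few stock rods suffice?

Total = 950 + 375 + 325 + 300 + 275 + 225 + 225 + 175 = 2850 cm.
Lower bound: ⌈2850/1000⌉ = 3 stock rods.
A packing using 3 stock rods:
  stock rod 1: 950 = 950
  stock rod 2: 375 + 325 + 300 = 1000
  stock rod 3: 275 + 225 + 225 + 175 = 900
This matches the lower bound, so 3 is optimal.

3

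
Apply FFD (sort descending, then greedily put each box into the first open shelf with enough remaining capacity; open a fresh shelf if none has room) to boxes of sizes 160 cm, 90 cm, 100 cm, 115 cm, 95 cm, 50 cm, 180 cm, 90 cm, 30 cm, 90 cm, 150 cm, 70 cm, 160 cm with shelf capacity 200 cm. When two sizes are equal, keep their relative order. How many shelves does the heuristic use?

8

Sorted descending: 180, 160, 160, 150, 115, 100, 95, 90, 90, 90, 70, 50, 30.
  180 → shelf 1 (new)  [load 180/200]
  160 → shelf 2 (new)  [load 160/200]
  160 → shelf 3 (new)  [load 160/200]
  150 → shelf 4 (new)  [load 150/200]
  115 → shelf 5 (new)  [load 115/200]
  100 → shelf 6 (new)  [load 100/200]
  95 → shelf 6  [load 195/200]
  90 → shelf 7 (new)  [load 90/200]
  90 → shelf 7  [load 180/200]
  90 → shelf 8 (new)  [load 90/200]
  70 → shelf 5  [load 185/200]
  50 → shelf 4  [load 200/200]
  30 → shelf 2  [load 190/200]
8 shelves opened.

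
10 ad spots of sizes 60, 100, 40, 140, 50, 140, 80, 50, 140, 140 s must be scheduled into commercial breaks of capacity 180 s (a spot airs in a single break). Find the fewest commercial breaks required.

6

Total = 140 + 140 + 140 + 140 + 100 + 80 + 60 + 50 + 50 + 40 = 940 s.
Lower bound: ⌈940/180⌉ = 6 commercial breaks.
A packing using 6 commercial breaks:
  break 1: 140 + 40 = 180
  break 2: 140 = 140
  break 3: 140 = 140
  break 4: 140 = 140
  break 5: 100 + 80 = 180
  break 6: 60 + 50 + 50 = 160
This matches the lower bound, so 6 is optimal.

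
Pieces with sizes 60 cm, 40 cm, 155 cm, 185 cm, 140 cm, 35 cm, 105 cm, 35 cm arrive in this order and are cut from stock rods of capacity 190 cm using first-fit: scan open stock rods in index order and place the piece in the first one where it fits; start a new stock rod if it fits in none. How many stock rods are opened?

5

  60 → stock rod 1 (new)  [load 60/190]
  40 → stock rod 1  [load 100/190]
  155 → stock rod 2 (new)  [load 155/190]
  185 → stock rod 3 (new)  [load 185/190]
  140 → stock rod 4 (new)  [load 140/190]
  35 → stock rod 1  [load 135/190]
  105 → stock rod 5 (new)  [load 105/190]
  35 → stock rod 1  [load 170/190]
5 stock rods opened.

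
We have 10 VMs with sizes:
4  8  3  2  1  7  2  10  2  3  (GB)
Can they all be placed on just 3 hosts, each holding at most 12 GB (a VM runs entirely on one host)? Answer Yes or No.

No

Total = 42 GB; ⌈42/12⌉ = 4.
At least 4 hosts are required, but only 3 are allowed.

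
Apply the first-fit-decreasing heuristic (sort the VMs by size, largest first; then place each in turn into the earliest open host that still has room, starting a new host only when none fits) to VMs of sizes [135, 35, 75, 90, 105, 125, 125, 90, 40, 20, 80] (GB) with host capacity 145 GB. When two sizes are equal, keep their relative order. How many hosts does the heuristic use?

Sorted descending: 135, 125, 125, 105, 90, 90, 80, 75, 40, 35, 20.
  135 → host 1 (new)  [load 135/145]
  125 → host 2 (new)  [load 125/145]
  125 → host 3 (new)  [load 125/145]
  105 → host 4 (new)  [load 105/145]
  90 → host 5 (new)  [load 90/145]
  90 → host 6 (new)  [load 90/145]
  80 → host 7 (new)  [load 80/145]
  75 → host 8 (new)  [load 75/145]
  40 → host 4  [load 145/145]
  35 → host 5  [load 125/145]
  20 → host 2  [load 145/145]
8 hosts opened.

8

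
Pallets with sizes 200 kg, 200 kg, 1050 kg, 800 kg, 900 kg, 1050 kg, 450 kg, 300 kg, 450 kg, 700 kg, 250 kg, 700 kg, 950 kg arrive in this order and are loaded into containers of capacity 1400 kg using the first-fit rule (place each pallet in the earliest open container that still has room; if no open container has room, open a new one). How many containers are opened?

  200 → container 1 (new)  [load 200/1400]
  200 → container 1  [load 400/1400]
  1050 → container 2 (new)  [load 1050/1400]
  800 → container 1  [load 1200/1400]
  900 → container 3 (new)  [load 900/1400]
  1050 → container 4 (new)  [load 1050/1400]
  450 → container 3  [load 1350/1400]
  300 → container 2  [load 1350/1400]
  450 → container 5 (new)  [load 450/1400]
  700 → container 5  [load 1150/1400]
  250 → container 4  [load 1300/1400]
  700 → container 6 (new)  [load 700/1400]
  950 → container 7 (new)  [load 950/1400]
7 containers opened.

7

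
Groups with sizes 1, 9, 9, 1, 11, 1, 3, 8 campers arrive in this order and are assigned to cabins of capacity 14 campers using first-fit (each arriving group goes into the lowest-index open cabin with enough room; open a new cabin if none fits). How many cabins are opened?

4

  1 → cabin 1 (new)  [load 1/14]
  9 → cabin 1  [load 10/14]
  9 → cabin 2 (new)  [load 9/14]
  1 → cabin 1  [load 11/14]
  11 → cabin 3 (new)  [load 11/14]
  1 → cabin 1  [load 12/14]
  3 → cabin 2  [load 12/14]
  8 → cabin 4 (new)  [load 8/14]
4 cabins opened.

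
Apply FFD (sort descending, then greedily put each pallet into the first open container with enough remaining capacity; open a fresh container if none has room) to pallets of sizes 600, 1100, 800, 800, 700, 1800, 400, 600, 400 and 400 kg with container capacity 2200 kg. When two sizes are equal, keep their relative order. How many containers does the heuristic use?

4

Sorted descending: 1800, 1100, 800, 800, 700, 600, 600, 400, 400, 400.
  1800 → container 1 (new)  [load 1800/2200]
  1100 → container 2 (new)  [load 1100/2200]
  800 → container 2  [load 1900/2200]
  800 → container 3 (new)  [load 800/2200]
  700 → container 3  [load 1500/2200]
  600 → container 3  [load 2100/2200]
  600 → container 4 (new)  [load 600/2200]
  400 → container 1  [load 2200/2200]
  400 → container 4  [load 1000/2200]
  400 → container 4  [load 1400/2200]
4 containers opened.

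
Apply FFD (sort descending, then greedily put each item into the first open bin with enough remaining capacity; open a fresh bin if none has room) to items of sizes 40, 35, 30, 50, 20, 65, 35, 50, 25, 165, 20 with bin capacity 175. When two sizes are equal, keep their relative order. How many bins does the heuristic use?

4

Sorted descending: 165, 65, 50, 50, 40, 35, 35, 30, 25, 20, 20.
  165 → bin 1 (new)  [load 165/175]
  65 → bin 2 (new)  [load 65/175]
  50 → bin 2  [load 115/175]
  50 → bin 2  [load 165/175]
  40 → bin 3 (new)  [load 40/175]
  35 → bin 3  [load 75/175]
  35 → bin 3  [load 110/175]
  30 → bin 3  [load 140/175]
  25 → bin 3  [load 165/175]
  20 → bin 4 (new)  [load 20/175]
  20 → bin 4  [load 40/175]
4 bins opened.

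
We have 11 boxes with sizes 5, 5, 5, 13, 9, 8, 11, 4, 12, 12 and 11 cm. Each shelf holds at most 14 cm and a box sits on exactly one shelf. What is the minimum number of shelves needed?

Total = 13 + 12 + 12 + 11 + 11 + 9 + 8 + 5 + 5 + 5 + 4 = 95 cm.
Lower bound: ⌈95/14⌉ = 7 shelves.
A packing using 8 shelves:
  shelf 1: 13 = 13
  shelf 2: 12 = 12
  shelf 3: 12 = 12
  shelf 4: 11 = 11
  shelf 5: 11 = 11
  shelf 6: 9 + 5 = 14
  shelf 7: 8 + 5 = 13
  shelf 8: 5 + 4 = 9
No arrangement into 7 shelves stays within capacity, so 8 is optimal.

8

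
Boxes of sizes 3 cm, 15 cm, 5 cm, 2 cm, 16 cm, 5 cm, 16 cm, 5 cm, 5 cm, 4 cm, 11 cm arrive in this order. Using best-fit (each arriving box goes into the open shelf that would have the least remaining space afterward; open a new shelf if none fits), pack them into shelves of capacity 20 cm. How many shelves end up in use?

  3 → shelf 1 (new)  [load 3/20]
  15 → shelf 1  [load 18/20]
  5 → shelf 2 (new)  [load 5/20]
  2 → shelf 1  [load 20/20]
  16 → shelf 3 (new)  [load 16/20]
  5 → shelf 2  [load 10/20]
  16 → shelf 4 (new)  [load 16/20]
  5 → shelf 2  [load 15/20]
  5 → shelf 2  [load 20/20]
  4 → shelf 3  [load 20/20]
  11 → shelf 5 (new)  [load 11/20]
5 shelves opened.

5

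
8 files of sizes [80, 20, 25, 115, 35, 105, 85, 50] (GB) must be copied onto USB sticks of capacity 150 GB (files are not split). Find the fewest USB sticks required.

Total = 115 + 105 + 85 + 80 + 50 + 35 + 25 + 20 = 515 GB.
Lower bound: ⌈515/150⌉ = 4 USB sticks.
A packing using 4 USB sticks:
  USB stick 1: 115 + 35 = 150
  USB stick 2: 105 + 25 + 20 = 150
  USB stick 3: 85 + 50 = 135
  USB stick 4: 80 = 80
This matches the lower bound, so 4 is optimal.

4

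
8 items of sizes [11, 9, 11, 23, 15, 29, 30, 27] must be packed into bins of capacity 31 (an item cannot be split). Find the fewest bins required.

6

Total = 30 + 29 + 27 + 23 + 15 + 11 + 11 + 9 = 155.
Lower bound: ⌈155/31⌉ = 5 bins.
A packing using 6 bins:
  bin 1: 30 = 30
  bin 2: 29 = 29
  bin 3: 27 = 27
  bin 4: 23 = 23
  bin 5: 15 + 11 = 26
  bin 6: 11 + 9 = 20
No arrangement into 5 bins stays within capacity, so 6 is optimal.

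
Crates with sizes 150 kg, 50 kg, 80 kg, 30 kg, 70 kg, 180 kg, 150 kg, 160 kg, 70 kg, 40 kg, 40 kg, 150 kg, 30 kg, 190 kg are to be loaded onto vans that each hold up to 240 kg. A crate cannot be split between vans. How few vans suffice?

6

Total = 190 + 180 + 160 + 150 + 150 + 150 + 80 + 70 + 70 + 50 + 40 + 40 + 30 + 30 = 1390 kg.
Lower bound: ⌈1390/240⌉ = 6 vans.
A packing using 6 vans:
  van 1: 190 + 50 = 240
  van 2: 180 + 30 + 30 = 240
  van 3: 160 + 80 = 240
  van 4: 150 + 70 = 220
  van 5: 150 + 70 = 220
  van 6: 150 + 40 + 40 = 230
This matches the lower bound, so 6 is optimal.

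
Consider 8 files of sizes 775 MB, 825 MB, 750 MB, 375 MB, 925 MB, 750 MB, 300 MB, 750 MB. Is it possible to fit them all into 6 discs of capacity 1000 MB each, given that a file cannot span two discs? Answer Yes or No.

Total = 5450 MB; ⌈5450/1000⌉ = 6.
The bound of 6 does not rule out 6, but exhaustive search shows no assignment into 6 discs of capacity 1000 MB exists — the minimum is 7.

No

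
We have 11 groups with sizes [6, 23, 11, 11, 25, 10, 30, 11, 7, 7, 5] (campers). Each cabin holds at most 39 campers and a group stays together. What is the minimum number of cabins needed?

4

Total = 30 + 25 + 23 + 11 + 11 + 11 + 10 + 7 + 7 + 6 + 5 = 146 campers.
Lower bound: ⌈146/39⌉ = 4 cabins.
A packing using 4 cabins:
  cabin 1: 30 + 7 = 37
  cabin 2: 25 + 11 = 36
  cabin 3: 23 + 11 + 5 = 39
  cabin 4: 11 + 10 + 7 + 6 = 34
This matches the lower bound, so 4 is optimal.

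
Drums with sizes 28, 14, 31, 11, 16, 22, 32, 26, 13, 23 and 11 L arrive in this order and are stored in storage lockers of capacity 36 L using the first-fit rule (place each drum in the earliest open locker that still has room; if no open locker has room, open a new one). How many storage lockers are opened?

  28 → locker 1 (new)  [load 28/36]
  14 → locker 2 (new)  [load 14/36]
  31 → locker 3 (new)  [load 31/36]
  11 → locker 2  [load 25/36]
  16 → locker 4 (new)  [load 16/36]
  22 → locker 5 (new)  [load 22/36]
  32 → locker 6 (new)  [load 32/36]
  26 → locker 7 (new)  [load 26/36]
  13 → locker 4  [load 29/36]
  23 → locker 8 (new)  [load 23/36]
  11 → locker 2  [load 36/36]
8 storage lockers opened.

8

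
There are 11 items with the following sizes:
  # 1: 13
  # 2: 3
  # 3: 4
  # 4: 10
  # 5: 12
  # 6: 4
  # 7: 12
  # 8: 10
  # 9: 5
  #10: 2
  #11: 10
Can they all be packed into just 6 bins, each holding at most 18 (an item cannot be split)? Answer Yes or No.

A valid assignment using 6 bins:
  bin 1: 13 + 5 = 18
  bin 2: 12 + 4 + 2 = 18
  bin 3: 12 + 4 = 16
  bin 4: 10 + 3 = 13
  bin 5: 10 = 10
  bin 6: 10 = 10
Every load is within 18, so 6 bins suffice.

Yes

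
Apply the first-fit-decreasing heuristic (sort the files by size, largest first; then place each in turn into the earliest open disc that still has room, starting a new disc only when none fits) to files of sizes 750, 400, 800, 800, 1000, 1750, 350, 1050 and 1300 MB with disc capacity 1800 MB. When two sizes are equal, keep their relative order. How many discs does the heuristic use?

Sorted descending: 1750, 1300, 1050, 1000, 800, 800, 750, 400, 350.
  1750 → disc 1 (new)  [load 1750/1800]
  1300 → disc 2 (new)  [load 1300/1800]
  1050 → disc 3 (new)  [load 1050/1800]
  1000 → disc 4 (new)  [load 1000/1800]
  800 → disc 4  [load 1800/1800]
  800 → disc 5 (new)  [load 800/1800]
  750 → disc 3  [load 1800/1800]
  400 → disc 2  [load 1700/1800]
  350 → disc 5  [load 1150/1800]
5 discs opened.

5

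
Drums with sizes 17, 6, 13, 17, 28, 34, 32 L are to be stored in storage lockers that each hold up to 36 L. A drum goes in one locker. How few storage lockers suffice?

5

Total = 34 + 32 + 28 + 17 + 17 + 13 + 6 = 147 L.
Lower bound: ⌈147/36⌉ = 5 storage lockers.
A packing using 5 storage lockers:
  locker 1: 34 = 34
  locker 2: 32 = 32
  locker 3: 28 + 6 = 34
  locker 4: 17 + 17 = 34
  locker 5: 13 = 13
This matches the lower bound, so 5 is optimal.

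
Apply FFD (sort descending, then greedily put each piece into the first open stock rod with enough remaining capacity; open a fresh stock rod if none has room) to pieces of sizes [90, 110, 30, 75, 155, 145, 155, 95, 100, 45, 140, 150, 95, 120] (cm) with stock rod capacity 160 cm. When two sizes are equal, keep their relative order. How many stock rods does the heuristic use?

12

Sorted descending: 155, 155, 150, 145, 140, 120, 110, 100, 95, 95, 90, 75, 45, 30.
  155 → stock rod 1 (new)  [load 155/160]
  155 → stock rod 2 (new)  [load 155/160]
  150 → stock rod 3 (new)  [load 150/160]
  145 → stock rod 4 (new)  [load 145/160]
  140 → stock rod 5 (new)  [load 140/160]
  120 → stock rod 6 (new)  [load 120/160]
  110 → stock rod 7 (new)  [load 110/160]
  100 → stock rod 8 (new)  [load 100/160]
  95 → stock rod 9 (new)  [load 95/160]
  95 → stock rod 10 (new)  [load 95/160]
  90 → stock rod 11 (new)  [load 90/160]
  75 → stock rod 12 (new)  [load 75/160]
  45 → stock rod 7  [load 155/160]
  30 → stock rod 6  [load 150/160]
12 stock rods opened.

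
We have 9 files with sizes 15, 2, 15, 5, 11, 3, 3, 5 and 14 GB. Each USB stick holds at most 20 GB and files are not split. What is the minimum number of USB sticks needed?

Total = 15 + 15 + 14 + 11 + 5 + 5 + 3 + 3 + 2 = 73 GB.
Lower bound: ⌈73/20⌉ = 4 USB sticks.
A packing using 4 USB sticks:
  USB stick 1: 15 + 5 = 20
  USB stick 2: 15 + 5 = 20
  USB stick 3: 14 + 3 + 3 = 20
  USB stick 4: 11 + 2 = 13
This matches the lower bound, so 4 is optimal.

4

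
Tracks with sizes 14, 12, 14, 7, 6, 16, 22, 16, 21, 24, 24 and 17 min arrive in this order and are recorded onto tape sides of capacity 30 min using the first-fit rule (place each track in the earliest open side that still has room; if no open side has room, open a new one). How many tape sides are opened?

  14 → side 1 (new)  [load 14/30]
  12 → side 1  [load 26/30]
  14 → side 2 (new)  [load 14/30]
  7 → side 2  [load 21/30]
  6 → side 2  [load 27/30]
  16 → side 3 (new)  [load 16/30]
  22 → side 4 (new)  [load 22/30]
  16 → side 5 (new)  [load 16/30]
  21 → side 6 (new)  [load 21/30]
  24 → side 7 (new)  [load 24/30]
  24 → side 8 (new)  [load 24/30]
  17 → side 9 (new)  [load 17/30]
9 tape sides opened.

9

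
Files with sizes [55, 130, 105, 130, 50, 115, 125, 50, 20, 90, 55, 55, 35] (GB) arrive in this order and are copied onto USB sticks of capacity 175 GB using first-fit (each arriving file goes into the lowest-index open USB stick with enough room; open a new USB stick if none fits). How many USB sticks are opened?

  55 → USB stick 1 (new)  [load 55/175]
  130 → USB stick 2 (new)  [load 130/175]
  105 → USB stick 1  [load 160/175]
  130 → USB stick 3 (new)  [load 130/175]
  50 → USB stick 4 (new)  [load 50/175]
  115 → USB stick 4  [load 165/175]
  125 → USB stick 5 (new)  [load 125/175]
  50 → USB stick 5  [load 175/175]
  20 → USB stick 2  [load 150/175]
  90 → USB stick 6 (new)  [load 90/175]
  55 → USB stick 6  [load 145/175]
  55 → USB stick 7 (new)  [load 55/175]
  35 → USB stick 3  [load 165/175]
7 USB sticks opened.

7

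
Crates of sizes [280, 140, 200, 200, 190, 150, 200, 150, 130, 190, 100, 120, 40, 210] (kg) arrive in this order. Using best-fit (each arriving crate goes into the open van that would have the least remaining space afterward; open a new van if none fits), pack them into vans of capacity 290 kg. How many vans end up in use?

10

  280 → van 1 (new)  [load 280/290]
  140 → van 2 (new)  [load 140/290]
  200 → van 3 (new)  [load 200/290]
  200 → van 4 (new)  [load 200/290]
  190 → van 5 (new)  [load 190/290]
  150 → van 2  [load 290/290]
  200 → van 6 (new)  [load 200/290]
  150 → van 7 (new)  [load 150/290]
  130 → van 7  [load 280/290]
  190 → van 8 (new)  [load 190/290]
  100 → van 5  [load 290/290]
  120 → van 9 (new)  [load 120/290]
  40 → van 3  [load 240/290]
  210 → van 10 (new)  [load 210/290]
10 vans opened.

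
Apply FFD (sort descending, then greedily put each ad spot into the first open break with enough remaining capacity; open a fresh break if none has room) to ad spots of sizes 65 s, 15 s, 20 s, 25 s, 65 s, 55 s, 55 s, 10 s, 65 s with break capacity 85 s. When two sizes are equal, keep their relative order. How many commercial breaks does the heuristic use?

Sorted descending: 65, 65, 65, 55, 55, 25, 20, 15, 10.
  65 → break 1 (new)  [load 65/85]
  65 → break 2 (new)  [load 65/85]
  65 → break 3 (new)  [load 65/85]
  55 → break 4 (new)  [load 55/85]
  55 → break 5 (new)  [load 55/85]
  25 → break 4  [load 80/85]
  20 → break 1  [load 85/85]
  15 → break 2  [load 80/85]
  10 → break 3  [load 75/85]
5 commercial breaks opened.

5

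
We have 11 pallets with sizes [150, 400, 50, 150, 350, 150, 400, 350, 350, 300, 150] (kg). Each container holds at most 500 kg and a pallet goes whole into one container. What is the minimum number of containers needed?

6

Total = 400 + 400 + 350 + 350 + 350 + 300 + 150 + 150 + 150 + 150 + 50 = 2800 kg.
Lower bound: ⌈2800/500⌉ = 6 containers.
A packing using 6 containers:
  container 1: 400 + 50 = 450
  container 2: 400 = 400
  container 3: 350 + 150 = 500
  container 4: 350 + 150 = 500
  container 5: 350 + 150 = 500
  container 6: 300 + 150 = 450
This matches the lower bound, so 6 is optimal.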